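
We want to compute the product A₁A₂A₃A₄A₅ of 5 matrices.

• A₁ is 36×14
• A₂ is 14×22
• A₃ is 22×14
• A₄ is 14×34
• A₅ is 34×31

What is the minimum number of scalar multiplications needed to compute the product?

Adjacent pairs: A₁A₂ = 36·14·22 = 11088; A₂A₃ = 14·22·14 = 4312; A₃A₄ = 22·14·34 = 10472; A₄A₅ = 14·34·31 = 14756.
Length 3: A₁..A₃: k=1: 0+4312+36·14·14=11368; k=2: 11088+0+36·22·14=22176 → min 11368 | A₂..A₄: k=2: 0+10472+14·22·34=20944; k=3: 4312+0+14·14·34=10976 → min 10976 | A₃..A₅: k=3: 0+14756+22·14·31=24304; k=4: 10472+0+22·34·31=33660 → min 24304.
Length 4: A₁..A₄: k=1: 0+10976+36·14·34=28112; k=2: 11088+10472+36·22·34=48488; k=3: 11368+0+36·14·34=28504 → min 28112 | A₂..A₅: k=2: 0+24304+14·22·31=33852; k=3: 4312+14756+14·14·31=25144; k=4: 10976+0+14·34·31=25732 → min 25144.
Length 5: A₁..A₅: k=1: 0+25144+36·14·31=40768; k=2: 11088+24304+36·22·31=59944; k=3: 11368+14756+36·14·31=41748; k=4: 28112+0+36·34·31=66056 → min 40768.
Optimal order: (A₁((A₂A₃)(A₄A₅))) with cost 40768.

40768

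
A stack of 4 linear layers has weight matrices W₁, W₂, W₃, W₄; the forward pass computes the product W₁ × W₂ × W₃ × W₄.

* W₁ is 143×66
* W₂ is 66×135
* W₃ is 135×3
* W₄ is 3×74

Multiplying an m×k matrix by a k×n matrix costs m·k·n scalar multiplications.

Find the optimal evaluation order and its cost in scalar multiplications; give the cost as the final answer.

Adjacent pairs: W₁W₂ = 143·66·135 = 1274130; W₂W₃ = 66·135·3 = 26730; W₃W₄ = 135·3·74 = 29970.
Length 3: W₁..W₃: k=1: 0+26730+143·66·3=55044; k=2: 1274130+0+143·135·3=1332045 → min 55044 | W₂..W₄: k=2: 0+29970+66·135·74=689310; k=3: 26730+0+66·3·74=41382 → min 41382.
Length 4: W₁..W₄: k=1: 0+41382+143·66·74=739794; k=2: 1274130+29970+143·135·74=2732670; k=3: 55044+0+143·3·74=86790 → min 86790.
Optimal parenthesization: ((W₁ × (W₂ × W₃)) × W₄) with cost 86790.

86790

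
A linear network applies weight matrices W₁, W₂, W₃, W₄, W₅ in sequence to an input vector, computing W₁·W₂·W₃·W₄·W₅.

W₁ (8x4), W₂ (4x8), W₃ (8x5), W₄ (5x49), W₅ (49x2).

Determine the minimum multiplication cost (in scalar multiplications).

698

Adjacent pairs: W₁W₂ = 8·4·8 = 256; W₂W₃ = 4·8·5 = 160; W₃W₄ = 8·5·49 = 1960; W₄W₅ = 5·49·2 = 490.
Length 3: W₁..W₃: k=1: 0+160+8·4·5=320; k=2: 256+0+8·8·5=576 → min 320 | W₂..W₄: k=2: 0+1960+4·8·49=3528; k=3: 160+0+4·5·49=1140 → min 1140 | W₃..W₅: k=3: 0+490+8·5·2=570; k=4: 1960+0+8·49·2=2744 → min 570.
Length 4: W₁..W₄: k=1: 0+1140+8·4·49=2708; k=2: 256+1960+8·8·49=5352; k=3: 320+0+8·5·49=2280 → min 2280 | W₂..W₅: k=2: 0+570+4·8·2=634; k=3: 160+490+4·5·2=690; k=4: 1140+0+4·49·2=1532 → min 634.
Length 5: W₁..W₅: k=1: 0+634+8·4·2=698; k=2: 256+570+8·8·2=954; k=3: 320+490+8·5·2=890; k=4: 2280+0+8·49·2=3064 → min 698.
Optimal order: (W₁·(W₂·(W₃·(W₄·W₅)))) with cost 698.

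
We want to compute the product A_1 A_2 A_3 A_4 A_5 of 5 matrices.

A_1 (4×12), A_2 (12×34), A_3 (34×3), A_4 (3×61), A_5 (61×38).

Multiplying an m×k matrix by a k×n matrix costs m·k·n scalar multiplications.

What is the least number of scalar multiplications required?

Adjacent pairs: A_1A_2 = 4·12·34 = 1632; A_2A_3 = 12·34·3 = 1224; A_3A_4 = 34·3·61 = 6222; A_4A_5 = 3·61·38 = 6954.
Length 3: A_1..A_3: k=1: 0+1224+4·12·3=1368; k=2: 1632+0+4·34·3=2040 → min 1368 | A_2..A_4: k=2: 0+6222+12·34·61=31110; k=3: 1224+0+12·3·61=3420 → min 3420 | A_3..A_5: k=3: 0+6954+34·3·38=10830; k=4: 6222+0+34·61·38=85034 → min 10830.
Length 4: A_1..A_4: k=1: 0+3420+4·12·61=6348; k=2: 1632+6222+4·34·61=16150; k=3: 1368+0+4·3·61=2100 → min 2100 | A_2..A_5: k=2: 0+10830+12·34·38=26334; k=3: 1224+6954+12·3·38=9546; k=4: 3420+0+12·61·38=31236 → min 9546.
Length 5: A_1..A_5: k=1: 0+9546+4·12·38=11370; k=2: 1632+10830+4·34·38=17630; k=3: 1368+6954+4·3·38=8778; k=4: 2100+0+4·61·38=11372 → min 8778.
Optimal order: ((A_1 (A_2 A_3)) (A_4 A_5)) with cost 8778.

8778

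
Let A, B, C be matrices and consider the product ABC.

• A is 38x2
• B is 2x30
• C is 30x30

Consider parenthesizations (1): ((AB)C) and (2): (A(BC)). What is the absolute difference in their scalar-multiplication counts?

32400

Order (1) = ((AB)C): (AB): 38×2 by 2×30 → 38×30, cost 38·2·30 = 2280; ((AB)C): 38×30 by 30×30 → 38×30, cost 38·30·30 = 34200; cumulative 36480. Total 36480.
Order (2) = (A(BC)): (BC): 2×30 by 30×30 → 2×30, cost 2·30·30 = 1800; (A(BC)): 38×2 by 2×30 → 38×30, cost 38·2·30 = 2280; cumulative 4080. Total 4080.
Difference: |36480 − 4080| = 32400.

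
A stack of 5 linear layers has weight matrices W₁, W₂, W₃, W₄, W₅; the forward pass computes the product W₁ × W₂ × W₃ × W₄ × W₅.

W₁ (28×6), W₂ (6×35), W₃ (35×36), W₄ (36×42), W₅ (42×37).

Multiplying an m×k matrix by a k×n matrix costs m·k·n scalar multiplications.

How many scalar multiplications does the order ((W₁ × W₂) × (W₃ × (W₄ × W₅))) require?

(W₁ × W₂): 28×6 by 6×35 → 28×35, cost 28·6·35 = 5880
(W₄ × W₅): 36×42 by 42×37 → 36×37, cost 36·42·37 = 55944
(W₃ × (W₄ × W₅)): 35×36 by 36×37 → 35×37, cost 35·36·37 = 46620; cumulative 102564
((W₁ × W₂) × (W₃ × (W₄ × W₅))): 28×35 by 35×37 → 28×37, cost 28·35·37 = 36260; cumulative 144704
Total: 144704 scalar multiplications.

144704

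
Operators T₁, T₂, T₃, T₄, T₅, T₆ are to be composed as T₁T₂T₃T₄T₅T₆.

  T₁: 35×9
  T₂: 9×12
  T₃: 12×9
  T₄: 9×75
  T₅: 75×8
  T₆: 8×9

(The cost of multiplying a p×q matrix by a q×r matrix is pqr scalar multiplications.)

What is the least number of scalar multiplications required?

10503

Adjacent pairs: T₁T₂ = 35·9·12 = 3780; T₂T₃ = 9·12·9 = 972; T₃T₄ = 12·9·75 = 8100; T₄T₅ = 9·75·8 = 5400; T₅T₆ = 75·8·9 = 5400.
Length 3: T₁..T₃: k=1: 0+972+35·9·9=3807; k=2: 3780+0+35·12·9=7560 → min 3807 | T₂..T₄: k=2: 0+8100+9·12·75=16200; k=3: 972+0+9·9·75=7047 → min 7047 | T₃..T₅: k=3: 0+5400+12·9·8=6264; k=4: 8100+0+12·75·8=15300 → min 6264 | T₄..T₆: k=4: 0+5400+9·75·9=11475; k=5: 5400+0+9·8·9=6048 → min 6048.
Length 4: T₁..T₄: k=1: 0+7047+35·9·75=30672; k=2: 3780+8100+35·12·75=43380; k=3: 3807+0+35·9·75=27432 → min 27432 | T₂..T₅: k=2: 0+6264+9·12·8=7128; k=3: 972+5400+9·9·8=7020; k=4: 7047+0+9·75·8=12447 → min 7020 | T₃..T₆: k=3: 0+6048+12·9·9=7020; k=4: 8100+5400+12·75·9=21600; k=5: 6264+0+12·8·9=7128 → min 7020.
Length 5: T₁..T₅: k=1: 0+7020+35·9·8=9540; k=2: 3780+6264+35·12·8=13404; k=3: 3807+5400+35·9·8=11727; k=4: 27432+0+35·75·8=48432 → min 9540 | T₂..T₆: k=2: 0+7020+9·12·9=7992; k=3: 972+6048+9·9·9=7749; k=4: 7047+5400+9·75·9=18522; k=5: 7020+0+9·8·9=7668 → min 7668.
Length 6: T₁..T₆: k=1: 0+7668+35·9·9=10503; k=2: 3780+7020+35·12·9=14580; k=3: 3807+6048+35·9·9=12690; k=4: 27432+5400+35·75·9=56457; k=5: 9540+0+35·8·9=12060 → min 10503.
Optimal order: (T₁(((T₂T₃)(T₄T₅))T₆)) with cost 10503.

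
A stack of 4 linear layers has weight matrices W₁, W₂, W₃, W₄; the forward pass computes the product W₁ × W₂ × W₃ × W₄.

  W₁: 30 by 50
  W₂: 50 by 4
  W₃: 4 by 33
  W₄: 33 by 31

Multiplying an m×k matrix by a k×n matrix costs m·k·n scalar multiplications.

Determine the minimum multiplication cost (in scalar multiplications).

Adjacent pairs: W₁W₂ = 30·50·4 = 6000; W₂W₃ = 50·4·33 = 6600; W₃W₄ = 4·33·31 = 4092.
Length 3: W₁..W₃: k=1: 0+6600+30·50·33=56100; k=2: 6000+0+30·4·33=9960 → min 9960 | W₂..W₄: k=2: 0+4092+50·4·31=10292; k=3: 6600+0+50·33·31=57750 → min 10292.
Length 4: W₁..W₄: k=1: 0+10292+30·50·31=56792; k=2: 6000+4092+30·4·31=13812; k=3: 9960+0+30·33·31=40650 → min 13812.
Optimal order: ((W₁ × W₂) × (W₃ × W₄)) with cost 13812.

13812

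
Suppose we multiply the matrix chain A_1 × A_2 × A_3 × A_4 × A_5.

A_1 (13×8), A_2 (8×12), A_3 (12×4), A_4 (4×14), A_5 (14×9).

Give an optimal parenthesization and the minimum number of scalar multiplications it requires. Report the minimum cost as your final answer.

1772

Adjacent pairs: A_1A_2 = 13·8·12 = 1248; A_2A_3 = 8·12·4 = 384; A_3A_4 = 12·4·14 = 672; A_4A_5 = 4·14·9 = 504.
Length 3: A_1..A_3: k=1: 0+384+13·8·4=800; k=2: 1248+0+13·12·4=1872 → min 800 | A_2..A_4: k=2: 0+672+8·12·14=2016; k=3: 384+0+8·4·14=832 → min 832 | A_3..A_5: k=3: 0+504+12·4·9=936; k=4: 672+0+12·14·9=2184 → min 936.
Length 4: A_1..A_4: k=1: 0+832+13·8·14=2288; k=2: 1248+672+13·12·14=4104; k=3: 800+0+13·4·14=1528 → min 1528 | A_2..A_5: k=2: 0+936+8·12·9=1800; k=3: 384+504+8·4·9=1176; k=4: 832+0+8·14·9=1840 → min 1176.
Length 5: A_1..A_5: k=1: 0+1176+13·8·9=2112; k=2: 1248+936+13·12·9=3588; k=3: 800+504+13·4·9=1772; k=4: 1528+0+13·14·9=3166 → min 1772.
Optimal parenthesization: ((A_1 × (A_2 × A_3)) × (A_4 × A_5)) with cost 1772.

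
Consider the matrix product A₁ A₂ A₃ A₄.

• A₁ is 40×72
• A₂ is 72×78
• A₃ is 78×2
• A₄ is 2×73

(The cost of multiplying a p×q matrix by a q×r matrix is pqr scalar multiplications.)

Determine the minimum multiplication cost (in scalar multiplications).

22832

Adjacent pairs: A₁A₂ = 40·72·78 = 224640; A₂A₃ = 72·78·2 = 11232; A₃A₄ = 78·2·73 = 11388.
Length 3: A₁..A₃: k=1: 0+11232+40·72·2=16992; k=2: 224640+0+40·78·2=230880 → min 16992 | A₂..A₄: k=2: 0+11388+72·78·73=421356; k=3: 11232+0+72·2·73=21744 → min 21744.
Length 4: A₁..A₄: k=1: 0+21744+40·72·73=231984; k=2: 224640+11388+40·78·73=463788; k=3: 16992+0+40·2·73=22832 → min 22832.
Optimal order: ((A₁ (A₂ A₃)) A₄) with cost 22832.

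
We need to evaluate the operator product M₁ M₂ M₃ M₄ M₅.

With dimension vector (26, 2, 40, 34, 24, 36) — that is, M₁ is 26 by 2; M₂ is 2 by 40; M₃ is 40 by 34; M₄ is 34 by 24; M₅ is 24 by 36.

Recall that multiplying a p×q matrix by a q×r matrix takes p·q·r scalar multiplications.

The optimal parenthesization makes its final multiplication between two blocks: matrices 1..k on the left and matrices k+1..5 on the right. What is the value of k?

1

Adjacent pairs: M₁M₂ = 26·2·40 = 2080; M₂M₃ = 2·40·34 = 2720; M₃M₄ = 40·34·24 = 32640; M₄M₅ = 34·24·36 = 29376.
Length 3: M₁..M₃: k=1: 0+2720+26·2·34=4488; k=2: 2080+0+26·40·34=37440 → min 4488 | M₂..M₄: k=2: 0+32640+2·40·24=34560; k=3: 2720+0+2·34·24=4352 → min 4352 | M₃..M₅: k=3: 0+29376+40·34·36=78336; k=4: 32640+0+40·24·36=67200 → min 67200.
Length 4: M₁..M₄: k=1: 0+4352+26·2·24=5600; k=2: 2080+32640+26·40·24=59680; k=3: 4488+0+26·34·24=25704 → min 5600 | M₂..M₅: k=2: 0+67200+2·40·36=70080; k=3: 2720+29376+2·34·36=34544; k=4: 4352+0+2·24·36=6080 → min 6080.
Top-level splits: k=1: (M₁..M₁)·(M₂..M₅) → 0+6080+26·2·36 = 7952; k=2: (M₁..M₂)·(M₃..M₅) → 2080+67200+26·40·36 = 106720; k=3: (M₁..M₃)·(M₄..M₅) → 4488+29376+26·34·36 = 65688; k=4: (M₁..M₄)·(M₅..M₅) → 5600+0+26·24·36 = 28064.
Best split is after M₁, i.e. k = 1.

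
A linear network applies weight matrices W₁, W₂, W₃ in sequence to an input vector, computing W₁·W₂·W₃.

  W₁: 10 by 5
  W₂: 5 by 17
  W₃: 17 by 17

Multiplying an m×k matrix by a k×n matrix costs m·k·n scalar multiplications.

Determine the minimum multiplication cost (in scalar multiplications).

Order (W₁·(W₂·W₃)): (W₂·W₃): 5×17 by 17×17 → 5×17, cost 5·17·17 = 1445; (W₁·(W₂·W₃)): 10×5 by 5×17 → 10×17, cost 10·5·17 = 850; cumulative 2295. Total 2295.
Order ((W₁·W₂)·W₃): (W₁·W₂): 10×5 by 5×17 → 10×17, cost 10·5·17 = 850; ((W₁·W₂)·W₃): 10×17 by 17×17 → 10×17, cost 10·17·17 = 2890; cumulative 3740. Total 3740.
Minimum: 2295.

2295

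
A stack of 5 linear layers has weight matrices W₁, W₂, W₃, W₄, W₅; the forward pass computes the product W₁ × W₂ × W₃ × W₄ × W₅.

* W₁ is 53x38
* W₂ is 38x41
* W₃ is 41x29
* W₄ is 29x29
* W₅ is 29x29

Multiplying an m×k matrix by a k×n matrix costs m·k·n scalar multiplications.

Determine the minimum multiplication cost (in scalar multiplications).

Adjacent pairs: W₁W₂ = 53·38·41 = 82574; W₂W₃ = 38·41·29 = 45182; W₃W₄ = 41·29·29 = 34481; W₄W₅ = 29·29·29 = 24389.
Length 3: W₁..W₃: k=1: 0+45182+53·38·29=103588; k=2: 82574+0+53·41·29=145591 → min 103588 | W₂..W₄: k=2: 0+34481+38·41·29=79663; k=3: 45182+0+38·29·29=77140 → min 77140 | W₃..W₅: k=3: 0+24389+41·29·29=58870; k=4: 34481+0+41·29·29=68962 → min 58870.
Length 4: W₁..W₄: k=1: 0+77140+53·38·29=135546; k=2: 82574+34481+53·41·29=180072; k=3: 103588+0+53·29·29=148161 → min 135546 | W₂..W₅: k=2: 0+58870+38·41·29=104052; k=3: 45182+24389+38·29·29=101529; k=4: 77140+0+38·29·29=109098 → min 101529.
Length 5: W₁..W₅: k=1: 0+101529+53·38·29=159935; k=2: 82574+58870+53·41·29=204461; k=3: 103588+24389+53·29·29=172550; k=4: 135546+0+53·29·29=180119 → min 159935.
Optimal order: (W₁ × ((W₂ × W₃) × (W₄ × W₅))) with cost 159935.

159935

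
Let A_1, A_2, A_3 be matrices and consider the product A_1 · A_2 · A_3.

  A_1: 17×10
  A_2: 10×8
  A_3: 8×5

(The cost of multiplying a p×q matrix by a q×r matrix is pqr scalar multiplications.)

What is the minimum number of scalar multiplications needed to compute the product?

1250

Order (A_1 · (A_2 · A_3)): (A_2 · A_3): 10×8 by 8×5 → 10×5, cost 10·8·5 = 400; (A_1 · (A_2 · A_3)): 17×10 by 10×5 → 17×5, cost 17·10·5 = 850; cumulative 1250. Total 1250.
Order ((A_1 · A_2) · A_3): (A_1 · A_2): 17×10 by 10×8 → 17×8, cost 17·10·8 = 1360; ((A_1 · A_2) · A_3): 17×8 by 8×5 → 17×5, cost 17·8·5 = 680; cumulative 2040. Total 2040.
Minimum: 1250.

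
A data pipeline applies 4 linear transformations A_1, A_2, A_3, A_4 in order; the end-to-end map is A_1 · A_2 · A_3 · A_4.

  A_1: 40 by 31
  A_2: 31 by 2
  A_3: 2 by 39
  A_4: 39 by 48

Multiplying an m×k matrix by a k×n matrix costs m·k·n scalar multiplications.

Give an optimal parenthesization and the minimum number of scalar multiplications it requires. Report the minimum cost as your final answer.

10064

Adjacent pairs: A_1A_2 = 40·31·2 = 2480; A_2A_3 = 31·2·39 = 2418; A_3A_4 = 2·39·48 = 3744.
Length 3: A_1..A_3: k=1: 0+2418+40·31·39=50778; k=2: 2480+0+40·2·39=5600 → min 5600 | A_2..A_4: k=2: 0+3744+31·2·48=6720; k=3: 2418+0+31·39·48=60450 → min 6720.
Length 4: A_1..A_4: k=1: 0+6720+40·31·48=66240; k=2: 2480+3744+40·2·48=10064; k=3: 5600+0+40·39·48=80480 → min 10064.
Optimal parenthesization: ((A_1 · A_2) · (A_3 · A_4)) with cost 10064.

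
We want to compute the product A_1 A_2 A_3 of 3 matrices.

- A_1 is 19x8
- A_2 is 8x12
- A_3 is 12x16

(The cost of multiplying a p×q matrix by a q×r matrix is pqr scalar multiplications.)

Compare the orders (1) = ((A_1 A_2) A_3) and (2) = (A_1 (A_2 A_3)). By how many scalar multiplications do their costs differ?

Order (1) = ((A_1 A_2) A_3): (A_1 A_2): 19×8 by 8×12 → 19×12, cost 19·8·12 = 1824; ((A_1 A_2) A_3): 19×12 by 12×16 → 19×16, cost 19·12·16 = 3648; cumulative 5472. Total 5472.
Order (2) = (A_1 (A_2 A_3)): (A_2 A_3): 8×12 by 12×16 → 8×16, cost 8·12·16 = 1536; (A_1 (A_2 A_3)): 19×8 by 8×16 → 19×16, cost 19·8·16 = 2432; cumulative 3968. Total 3968.
Difference: |5472 − 3968| = 1504.

1504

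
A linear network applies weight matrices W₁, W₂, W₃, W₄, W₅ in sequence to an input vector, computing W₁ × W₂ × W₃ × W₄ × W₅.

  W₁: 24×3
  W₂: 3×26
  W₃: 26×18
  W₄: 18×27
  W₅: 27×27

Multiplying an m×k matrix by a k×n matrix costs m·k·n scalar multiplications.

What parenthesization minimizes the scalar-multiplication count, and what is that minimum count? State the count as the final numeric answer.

Adjacent pairs: W₁W₂ = 24·3·26 = 1872; W₂W₃ = 3·26·18 = 1404; W₃W₄ = 26·18·27 = 12636; W₄W₅ = 18·27·27 = 13122.
Length 3: W₁..W₃: k=1: 0+1404+24·3·18=2700; k=2: 1872+0+24·26·18=13104 → min 2700 | W₂..W₄: k=2: 0+12636+3·26·27=14742; k=3: 1404+0+3·18·27=2862 → min 2862 | W₃..W₅: k=3: 0+13122+26·18·27=25758; k=4: 12636+0+26·27·27=31590 → min 25758.
Length 4: W₁..W₄: k=1: 0+2862+24·3·27=4806; k=2: 1872+12636+24·26·27=31356; k=3: 2700+0+24·18·27=14364 → min 4806 | W₂..W₅: k=2: 0+25758+3·26·27=27864; k=3: 1404+13122+3·18·27=15984; k=4: 2862+0+3·27·27=5049 → min 5049.
Length 5: W₁..W₅: k=1: 0+5049+24·3·27=6993; k=2: 1872+25758+24·26·27=44478; k=3: 2700+13122+24·18·27=27486; k=4: 4806+0+24·27·27=22302 → min 6993.
Optimal parenthesization: (W₁ × (((W₂ × W₃) × W₄) × W₅)) with cost 6993.

6993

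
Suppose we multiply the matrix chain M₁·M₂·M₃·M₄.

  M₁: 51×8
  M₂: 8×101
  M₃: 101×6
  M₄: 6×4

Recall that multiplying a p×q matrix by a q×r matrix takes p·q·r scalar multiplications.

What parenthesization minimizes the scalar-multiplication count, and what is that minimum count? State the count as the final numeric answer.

Adjacent pairs: M₁M₂ = 51·8·101 = 41208; M₂M₃ = 8·101·6 = 4848; M₃M₄ = 101·6·4 = 2424.
Length 3: M₁..M₃: k=1: 0+4848+51·8·6=7296; k=2: 41208+0+51·101·6=72114 → min 7296 | M₂..M₄: k=2: 0+2424+8·101·4=5656; k=3: 4848+0+8·6·4=5040 → min 5040.
Length 4: M₁..M₄: k=1: 0+5040+51·8·4=6672; k=2: 41208+2424+51·101·4=64236; k=3: 7296+0+51·6·4=8520 → min 6672.
Optimal parenthesization: (M₁·((M₂·M₃)·M₄)) with cost 6672.

6672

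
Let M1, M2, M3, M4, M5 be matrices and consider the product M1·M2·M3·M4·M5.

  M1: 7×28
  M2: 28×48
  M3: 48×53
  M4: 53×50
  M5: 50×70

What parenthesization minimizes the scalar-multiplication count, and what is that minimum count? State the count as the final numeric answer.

Adjacent pairs: M1M2 = 7·28·48 = 9408; M2M3 = 28·48·53 = 71232; M3M4 = 48·53·50 = 127200; M4M5 = 53·50·70 = 185500.
Length 3: M1..M3: k=1: 0+71232+7·28·53=81620; k=2: 9408+0+7·48·53=27216 → min 27216 | M2..M4: k=2: 0+127200+28·48·50=194400; k=3: 71232+0+28·53·50=145432 → min 145432 | M3..M5: k=3: 0+185500+48·53·70=363580; k=4: 127200+0+48·50·70=295200 → min 295200.
Length 4: M1..M4: k=1: 0+145432+7·28·50=155232; k=2: 9408+127200+7·48·50=153408; k=3: 27216+0+7·53·50=45766 → min 45766 | M2..M5: k=2: 0+295200+28·48·70=389280; k=3: 71232+185500+28·53·70=360612; k=4: 145432+0+28·50·70=243432 → min 243432.
Length 5: M1..M5: k=1: 0+243432+7·28·70=257152; k=2: 9408+295200+7·48·70=328128; k=3: 27216+185500+7·53·70=238686; k=4: 45766+0+7·50·70=70266 → min 70266.
Optimal parenthesization: ((((M1·M2)·M3)·M4)·M5) with cost 70266.

70266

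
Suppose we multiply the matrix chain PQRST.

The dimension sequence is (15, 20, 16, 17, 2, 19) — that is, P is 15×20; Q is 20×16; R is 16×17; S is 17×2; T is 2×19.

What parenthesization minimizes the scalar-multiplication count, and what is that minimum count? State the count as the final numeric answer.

Adjacent pairs: PQ = 15·20·16 = 4800; QR = 20·16·17 = 5440; RS = 16·17·2 = 544; ST = 17·2·19 = 646.
Length 3: P..R: k=1: 0+5440+15·20·17=10540; k=2: 4800+0+15·16·17=8880 → min 8880 | Q..S: k=2: 0+544+20·16·2=1184; k=3: 5440+0+20·17·2=6120 → min 1184 | R..T: k=3: 0+646+16·17·19=5814; k=4: 544+0+16·2·19=1152 → min 1152.
Length 4: P..S: k=1: 0+1184+15·20·2=1784; k=2: 4800+544+15·16·2=5824; k=3: 8880+0+15·17·2=9390 → min 1784 | Q..T: k=2: 0+1152+20·16·19=7232; k=3: 5440+646+20·17·19=12546; k=4: 1184+0+20·2·19=1944 → min 1944.
Length 5: P..T: k=1: 0+1944+15·20·19=7644; k=2: 4800+1152+15·16·19=10512; k=3: 8880+646+15·17·19=14371; k=4: 1784+0+15·2·19=2354 → min 2354.
Optimal parenthesization: ((P(Q(RS)))T) with cost 2354.

2354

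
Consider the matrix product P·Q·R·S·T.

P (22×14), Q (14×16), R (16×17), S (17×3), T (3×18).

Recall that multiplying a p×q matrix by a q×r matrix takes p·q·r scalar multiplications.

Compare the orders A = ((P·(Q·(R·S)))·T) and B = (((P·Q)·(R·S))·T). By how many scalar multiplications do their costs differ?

Order A = ((P·(Q·(R·S)))·T): (R·S): 16×17 by 17×3 → 16×3, cost 16·17·3 = 816; (Q·(R·S)): 14×16 by 16×3 → 14×3, cost 14·16·3 = 672; cumulative 1488; (P·(Q·(R·S))): 22×14 by 14×3 → 22×3, cost 22·14·3 = 924; cumulative 2412; ((P·(Q·(R·S)))·T): 22×3 by 3×18 → 22×18, cost 22·3·18 = 1188; cumulative 3600. Total 3600.
Order B = (((P·Q)·(R·S))·T): (P·Q): 22×14 by 14×16 → 22×16, cost 22·14·16 = 4928; (R·S): 16×17 by 17×3 → 16×3, cost 16·17·3 = 816; ((P·Q)·(R·S)): 22×16 by 16×3 → 22×3, cost 22·16·3 = 1056; cumulative 6800; (((P·Q)·(R·S))·T): 22×3 by 3×18 → 22×18, cost 22·3·18 = 1188; cumulative 7988. Total 7988.
Difference: |3600 − 7988| = 4388.

4388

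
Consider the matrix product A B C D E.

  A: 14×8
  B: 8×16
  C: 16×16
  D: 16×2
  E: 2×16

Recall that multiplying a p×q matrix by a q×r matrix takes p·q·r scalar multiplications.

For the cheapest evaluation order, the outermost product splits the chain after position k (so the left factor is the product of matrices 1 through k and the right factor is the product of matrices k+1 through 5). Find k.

Adjacent pairs: AB = 14·8·16 = 1792; BC = 8·16·16 = 2048; CD = 16·16·2 = 512; DE = 16·2·16 = 512.
Length 3: A..C: k=1: 0+2048+14·8·16=3840; k=2: 1792+0+14·16·16=5376 → min 3840 | B..D: k=2: 0+512+8·16·2=768; k=3: 2048+0+8·16·2=2304 → min 768 | C..E: k=3: 0+512+16·16·16=4608; k=4: 512+0+16·2·16=1024 → min 1024.
Length 4: A..D: k=1: 0+768+14·8·2=992; k=2: 1792+512+14·16·2=2752; k=3: 3840+0+14·16·2=4288 → min 992 | B..E: k=2: 0+1024+8·16·16=3072; k=3: 2048+512+8·16·16=4608; k=4: 768+0+8·2·16=1024 → min 1024.
Top-level splits: k=1: (A..A)·(B..E) → 0+1024+14·8·16 = 2816; k=2: (A..B)·(C..E) → 1792+1024+14·16·16 = 6400; k=3: (A..C)·(D..E) → 3840+512+14·16·16 = 7936; k=4: (A..D)·(E..E) → 992+0+14·2·16 = 1440.
Best split is after D, i.e. k = 4.

4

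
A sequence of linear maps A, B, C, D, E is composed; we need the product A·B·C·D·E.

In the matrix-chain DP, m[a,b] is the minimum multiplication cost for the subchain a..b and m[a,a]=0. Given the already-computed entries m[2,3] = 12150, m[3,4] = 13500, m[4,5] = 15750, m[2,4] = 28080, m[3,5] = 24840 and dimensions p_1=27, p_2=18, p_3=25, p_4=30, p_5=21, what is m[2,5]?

m[2,5] = min over k∈[2,4] of m[2,k]+m[k+1,5]+p_{1}·p_k·p_{5}.
k=2: 0 + 24840 + 27·18·21 = 35046; k=3: 12150 + 15750 + 27·25·21 = 42075; k=4: 28080 + 0 + 27·30·21 = 45090.
Minimum: 35046 at k=2.

35046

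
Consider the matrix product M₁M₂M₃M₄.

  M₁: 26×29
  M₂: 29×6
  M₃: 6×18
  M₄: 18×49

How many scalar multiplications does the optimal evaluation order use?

17460

Adjacent pairs: M₁M₂ = 26·29·6 = 4524; M₂M₃ = 29·6·18 = 3132; M₃M₄ = 6·18·49 = 5292.
Length 3: M₁..M₃: k=1: 0+3132+26·29·18=16704; k=2: 4524+0+26·6·18=7332 → min 7332 | M₂..M₄: k=2: 0+5292+29·6·49=13818; k=3: 3132+0+29·18·49=28710 → min 13818.
Length 4: M₁..M₄: k=1: 0+13818+26·29·49=50764; k=2: 4524+5292+26·6·49=17460; k=3: 7332+0+26·18·49=30264 → min 17460.
Optimal order: ((M₁M₂)(M₃M₄)) with cost 17460.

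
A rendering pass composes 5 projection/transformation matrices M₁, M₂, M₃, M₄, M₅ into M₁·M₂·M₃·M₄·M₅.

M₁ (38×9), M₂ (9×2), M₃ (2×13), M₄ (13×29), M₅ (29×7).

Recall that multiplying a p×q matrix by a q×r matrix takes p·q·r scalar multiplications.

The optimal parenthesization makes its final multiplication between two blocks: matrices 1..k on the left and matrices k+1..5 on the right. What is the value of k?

Adjacent pairs: M₁M₂ = 38·9·2 = 684; M₂M₃ = 9·2·13 = 234; M₃M₄ = 2·13·29 = 754; M₄M₅ = 13·29·7 = 2639.
Length 3: M₁..M₃: k=1: 0+234+38·9·13=4680; k=2: 684+0+38·2·13=1672 → min 1672 | M₂..M₄: k=2: 0+754+9·2·29=1276; k=3: 234+0+9·13·29=3627 → min 1276 | M₃..M₅: k=3: 0+2639+2·13·7=2821; k=4: 754+0+2·29·7=1160 → min 1160.
Length 4: M₁..M₄: k=1: 0+1276+38·9·29=11194; k=2: 684+754+38·2·29=3642; k=3: 1672+0+38·13·29=15998 → min 3642 | M₂..M₅: k=2: 0+1160+9·2·7=1286; k=3: 234+2639+9·13·7=3692; k=4: 1276+0+9·29·7=3103 → min 1286.
Top-level splits: k=1: (M₁..M₁)·(M₂..M₅) → 0+1286+38·9·7 = 3680; k=2: (M₁..M₂)·(M₃..M₅) → 684+1160+38·2·7 = 2376; k=3: (M₁..M₃)·(M₄..M₅) → 1672+2639+38·13·7 = 7769; k=4: (M₁..M₄)·(M₅..M₅) → 3642+0+38·29·7 = 11356.
Best split is after M₂, i.e. k = 2.

2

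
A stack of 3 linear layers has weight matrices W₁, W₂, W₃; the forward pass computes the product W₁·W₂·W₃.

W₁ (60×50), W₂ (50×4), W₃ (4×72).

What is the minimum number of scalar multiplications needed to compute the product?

Order (W₁·(W₂·W₃)): (W₂·W₃): 50×4 by 4×72 → 50×72, cost 50·4·72 = 14400; (W₁·(W₂·W₃)): 60×50 by 50×72 → 60×72, cost 60·50·72 = 216000; cumulative 230400. Total 230400.
Order ((W₁·W₂)·W₃): (W₁·W₂): 60×50 by 50×4 → 60×4, cost 60·50·4 = 12000; ((W₁·W₂)·W₃): 60×4 by 4×72 → 60×72, cost 60·4·72 = 17280; cumulative 29280. Total 29280.
Minimum: 29280.

29280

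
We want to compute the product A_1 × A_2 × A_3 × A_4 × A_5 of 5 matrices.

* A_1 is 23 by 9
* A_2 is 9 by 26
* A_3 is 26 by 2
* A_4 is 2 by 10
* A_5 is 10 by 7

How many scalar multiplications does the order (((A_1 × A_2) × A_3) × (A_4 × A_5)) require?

(A_1 × A_2): 23×9 by 9×26 → 23×26, cost 23·9·26 = 5382
((A_1 × A_2) × A_3): 23×26 by 26×2 → 23×2, cost 23·26·2 = 1196; cumulative 6578
(A_4 × A_5): 2×10 by 10×7 → 2×7, cost 2·10·7 = 140
(((A_1 × A_2) × A_3) × (A_4 × A_5)): 23×2 by 2×7 → 23×7, cost 23·2·7 = 322; cumulative 7040
Total: 7040 scalar multiplications.

7040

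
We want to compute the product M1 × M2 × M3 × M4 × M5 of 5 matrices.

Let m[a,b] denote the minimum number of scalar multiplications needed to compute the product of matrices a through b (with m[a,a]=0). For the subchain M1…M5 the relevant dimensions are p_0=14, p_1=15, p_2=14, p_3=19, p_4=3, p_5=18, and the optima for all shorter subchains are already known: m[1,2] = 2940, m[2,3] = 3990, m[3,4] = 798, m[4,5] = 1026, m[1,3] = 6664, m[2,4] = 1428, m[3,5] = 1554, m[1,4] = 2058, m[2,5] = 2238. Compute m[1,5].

2814

m[1,5] = min over k∈[1,4] of m[1,k]+m[k+1,5]+p_{0}·p_k·p_{5}.
k=1: 0 + 2238 + 14·15·18 = 6018; k=2: 2940 + 1554 + 14·14·18 = 8022; k=3: 6664 + 1026 + 14·19·18 = 12478; k=4: 2058 + 0 + 14·3·18 = 2814.
Minimum: 2814 at k=4.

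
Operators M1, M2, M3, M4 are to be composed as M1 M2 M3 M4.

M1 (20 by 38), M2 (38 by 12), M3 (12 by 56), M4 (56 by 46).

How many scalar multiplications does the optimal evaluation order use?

Adjacent pairs: M1M2 = 20·38·12 = 9120; M2M3 = 38·12·56 = 25536; M3M4 = 12·56·46 = 30912.
Length 3: M1..M3: k=1: 0+25536+20·38·56=68096; k=2: 9120+0+20·12·56=22560 → min 22560 | M2..M4: k=2: 0+30912+38·12·46=51888; k=3: 25536+0+38·56·46=123424 → min 51888.
Length 4: M1..M4: k=1: 0+51888+20·38·46=86848; k=2: 9120+30912+20·12·46=51072; k=3: 22560+0+20·56·46=74080 → min 51072.
Optimal order: ((M1 M2) (M3 M4)) with cost 51072.

51072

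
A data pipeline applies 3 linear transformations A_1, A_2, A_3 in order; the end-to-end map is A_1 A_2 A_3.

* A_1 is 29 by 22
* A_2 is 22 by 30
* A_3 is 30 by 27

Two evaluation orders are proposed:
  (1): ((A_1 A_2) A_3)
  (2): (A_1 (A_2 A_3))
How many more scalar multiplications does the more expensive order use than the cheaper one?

Order (1) = ((A_1 A_2) A_3): (A_1 A_2): 29×22 by 22×30 → 29×30, cost 29·22·30 = 19140; ((A_1 A_2) A_3): 29×30 by 30×27 → 29×27, cost 29·30·27 = 23490; cumulative 42630. Total 42630.
Order (2) = (A_1 (A_2 A_3)): (A_2 A_3): 22×30 by 30×27 → 22×27, cost 22·30·27 = 17820; (A_1 (A_2 A_3)): 29×22 by 22×27 → 29×27, cost 29·22·27 = 17226; cumulative 35046. Total 35046.
Difference: |42630 − 35046| = 7584.

7584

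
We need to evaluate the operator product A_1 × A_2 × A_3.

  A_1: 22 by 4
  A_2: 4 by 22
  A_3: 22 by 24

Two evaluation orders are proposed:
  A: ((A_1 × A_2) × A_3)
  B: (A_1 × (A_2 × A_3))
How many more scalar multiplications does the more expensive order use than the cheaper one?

Order A = ((A_1 × A_2) × A_3): (A_1 × A_2): 22×4 by 4×22 → 22×22, cost 22·4·22 = 1936; ((A_1 × A_2) × A_3): 22×22 by 22×24 → 22×24, cost 22·22·24 = 11616; cumulative 13552. Total 13552.
Order B = (A_1 × (A_2 × A_3)): (A_2 × A_3): 4×22 by 22×24 → 4×24, cost 4·22·24 = 2112; (A_1 × (A_2 × A_3)): 22×4 by 4×24 → 22×24, cost 22·4·24 = 2112; cumulative 4224. Total 4224.
Difference: |13552 − 4224| = 9328.

9328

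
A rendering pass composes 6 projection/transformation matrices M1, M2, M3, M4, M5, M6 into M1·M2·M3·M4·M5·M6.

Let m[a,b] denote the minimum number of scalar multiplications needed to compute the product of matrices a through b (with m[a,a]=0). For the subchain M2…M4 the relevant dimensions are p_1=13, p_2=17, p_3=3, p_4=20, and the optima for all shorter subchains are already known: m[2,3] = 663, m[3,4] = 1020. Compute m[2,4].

m[2,4] = min over k∈[2,3] of m[2,k]+m[k+1,4]+p_{1}·p_k·p_{4}.
k=2: 0 + 1020 + 13·17·20 = 5440; k=3: 663 + 0 + 13·3·20 = 1443.
Minimum: 1443 at k=3.

1443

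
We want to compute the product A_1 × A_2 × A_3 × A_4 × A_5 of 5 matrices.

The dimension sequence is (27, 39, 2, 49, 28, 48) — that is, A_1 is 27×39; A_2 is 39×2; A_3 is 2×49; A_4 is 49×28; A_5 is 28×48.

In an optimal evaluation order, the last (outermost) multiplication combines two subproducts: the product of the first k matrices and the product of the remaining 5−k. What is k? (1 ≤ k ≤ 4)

Adjacent pairs: A_1A_2 = 27·39·2 = 2106; A_2A_3 = 39·2·49 = 3822; A_3A_4 = 2·49·28 = 2744; A_4A_5 = 49·28·48 = 65856.
Length 3: A_1..A_3: k=1: 0+3822+27·39·49=55419; k=2: 2106+0+27·2·49=4752 → min 4752 | A_2..A_4: k=2: 0+2744+39·2·28=4928; k=3: 3822+0+39·49·28=57330 → min 4928 | A_3..A_5: k=3: 0+65856+2·49·48=70560; k=4: 2744+0+2·28·48=5432 → min 5432.
Length 4: A_1..A_4: k=1: 0+4928+27·39·28=34412; k=2: 2106+2744+27·2·28=6362; k=3: 4752+0+27·49·28=41796 → min 6362 | A_2..A_5: k=2: 0+5432+39·2·48=9176; k=3: 3822+65856+39·49·48=161406; k=4: 4928+0+39·28·48=57344 → min 9176.
Top-level splits: k=1: (A_1..A_1)·(A_2..A_5) → 0+9176+27·39·48 = 59720; k=2: (A_1..A_2)·(A_3..A_5) → 2106+5432+27·2·48 = 10130; k=3: (A_1..A_3)·(A_4..A_5) → 4752+65856+27·49·48 = 134112; k=4: (A_1..A_4)·(A_5..A_5) → 6362+0+27·28·48 = 42650.
Best split is after A_2, i.e. k = 2.

2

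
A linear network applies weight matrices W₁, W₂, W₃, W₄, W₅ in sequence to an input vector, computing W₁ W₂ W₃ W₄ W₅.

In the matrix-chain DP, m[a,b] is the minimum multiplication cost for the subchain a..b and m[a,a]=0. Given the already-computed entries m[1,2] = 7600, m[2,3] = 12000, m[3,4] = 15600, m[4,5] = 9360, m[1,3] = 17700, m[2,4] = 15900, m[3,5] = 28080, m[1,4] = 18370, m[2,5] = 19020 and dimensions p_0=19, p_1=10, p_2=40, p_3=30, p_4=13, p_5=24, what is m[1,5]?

m[1,5] = min over k∈[1,4] of m[1,k]+m[k+1,5]+p_{0}·p_k·p_{5}.
k=1: 0 + 19020 + 19·10·24 = 23580; k=2: 7600 + 28080 + 19·40·24 = 53920; k=3: 17700 + 9360 + 19·30·24 = 40740; k=4: 18370 + 0 + 19·13·24 = 24298.
Minimum: 23580 at k=1.

23580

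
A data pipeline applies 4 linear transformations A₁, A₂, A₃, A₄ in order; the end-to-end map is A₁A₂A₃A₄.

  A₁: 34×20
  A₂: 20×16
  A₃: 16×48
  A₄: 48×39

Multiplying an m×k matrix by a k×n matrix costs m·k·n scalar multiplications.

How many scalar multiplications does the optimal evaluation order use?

Adjacent pairs: A₁A₂ = 34·20·16 = 10880; A₂A₃ = 20·16·48 = 15360; A₃A₄ = 16·48·39 = 29952.
Length 3: A₁..A₃: k=1: 0+15360+34·20·48=48000; k=2: 10880+0+34·16·48=36992 → min 36992 | A₂..A₄: k=2: 0+29952+20·16·39=42432; k=3: 15360+0+20·48·39=52800 → min 42432.
Length 4: A₁..A₄: k=1: 0+42432+34·20·39=68952; k=2: 10880+29952+34·16·39=62048; k=3: 36992+0+34·48·39=100640 → min 62048.
Optimal order: ((A₁A₂)(A₃A₄)) with cost 62048.

62048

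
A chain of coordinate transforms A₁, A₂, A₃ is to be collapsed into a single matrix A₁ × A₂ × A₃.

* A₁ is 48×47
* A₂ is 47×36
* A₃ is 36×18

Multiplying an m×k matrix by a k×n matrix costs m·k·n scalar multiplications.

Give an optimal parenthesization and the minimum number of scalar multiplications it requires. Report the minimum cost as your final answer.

(A₁ × (A₂ × A₃)): cost 71064.
((A₁ × A₂) × A₃): cost 112320.
Optimal: (A₁ × (A₂ × A₃)) with cost 71064.

71064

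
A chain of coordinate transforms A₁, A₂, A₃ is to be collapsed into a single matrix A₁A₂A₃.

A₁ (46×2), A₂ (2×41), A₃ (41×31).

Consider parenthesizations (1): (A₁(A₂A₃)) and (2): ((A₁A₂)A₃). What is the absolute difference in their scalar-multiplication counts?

56844

Order (1) = (A₁(A₂A₃)): (A₂A₃): 2×41 by 41×31 → 2×31, cost 2·41·31 = 2542; (A₁(A₂A₃)): 46×2 by 2×31 → 46×31, cost 46·2·31 = 2852; cumulative 5394. Total 5394.
Order (2) = ((A₁A₂)A₃): (A₁A₂): 46×2 by 2×41 → 46×41, cost 46·2·41 = 3772; ((A₁A₂)A₃): 46×41 by 41×31 → 46×31, cost 46·41·31 = 58466; cumulative 62238. Total 62238.
Difference: |5394 − 62238| = 56844.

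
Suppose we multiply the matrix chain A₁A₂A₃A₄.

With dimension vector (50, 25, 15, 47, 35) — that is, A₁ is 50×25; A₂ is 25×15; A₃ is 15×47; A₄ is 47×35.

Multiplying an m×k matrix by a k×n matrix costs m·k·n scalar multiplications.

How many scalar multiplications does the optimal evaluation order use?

Adjacent pairs: A₁A₂ = 50·25·15 = 18750; A₂A₃ = 25·15·47 = 17625; A₃A₄ = 15·47·35 = 24675.
Length 3: A₁..A₃: k=1: 0+17625+50·25·47=76375; k=2: 18750+0+50·15·47=54000 → min 54000 | A₂..A₄: k=2: 0+24675+25·15·35=37800; k=3: 17625+0+25·47·35=58750 → min 37800.
Length 4: A₁..A₄: k=1: 0+37800+50·25·35=81550; k=2: 18750+24675+50·15·35=69675; k=3: 54000+0+50·47·35=136250 → min 69675.
Optimal order: ((A₁A₂)(A₃A₄)) with cost 69675.

69675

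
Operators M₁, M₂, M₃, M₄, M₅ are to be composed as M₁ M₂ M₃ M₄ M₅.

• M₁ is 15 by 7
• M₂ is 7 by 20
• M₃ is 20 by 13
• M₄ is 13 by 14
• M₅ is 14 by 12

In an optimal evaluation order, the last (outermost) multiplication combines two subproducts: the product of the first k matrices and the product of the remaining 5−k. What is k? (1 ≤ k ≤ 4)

Adjacent pairs: M₁M₂ = 15·7·20 = 2100; M₂M₃ = 7·20·13 = 1820; M₃M₄ = 20·13·14 = 3640; M₄M₅ = 13·14·12 = 2184.
Length 3: M₁..M₃: k=1: 0+1820+15·7·13=3185; k=2: 2100+0+15·20·13=6000 → min 3185 | M₂..M₄: k=2: 0+3640+7·20·14=5600; k=3: 1820+0+7·13·14=3094 → min 3094 | M₃..M₅: k=3: 0+2184+20·13·12=5304; k=4: 3640+0+20·14·12=7000 → min 5304.
Length 4: M₁..M₄: k=1: 0+3094+15·7·14=4564; k=2: 2100+3640+15·20·14=9940; k=3: 3185+0+15·13·14=5915 → min 4564 | M₂..M₅: k=2: 0+5304+7·20·12=6984; k=3: 1820+2184+7·13·12=5096; k=4: 3094+0+7·14·12=4270 → min 4270.
Top-level splits: k=1: (M₁..M₁)·(M₂..M₅) → 0+4270+15·7·12 = 5530; k=2: (M₁..M₂)·(M₃..M₅) → 2100+5304+15·20·12 = 11004; k=3: (M₁..M₃)·(M₄..M₅) → 3185+2184+15·13·12 = 7709; k=4: (M₁..M₄)·(M₅..M₅) → 4564+0+15·14·12 = 7084.
Best split is after M₁, i.e. k = 1.

1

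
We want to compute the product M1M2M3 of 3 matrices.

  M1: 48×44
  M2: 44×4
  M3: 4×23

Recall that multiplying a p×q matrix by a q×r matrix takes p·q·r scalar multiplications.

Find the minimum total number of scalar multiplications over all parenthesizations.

Order (M1(M2M3)): (M2M3): 44×4 by 4×23 → 44×23, cost 44·4·23 = 4048; (M1(M2M3)): 48×44 by 44×23 → 48×23, cost 48·44·23 = 48576; cumulative 52624. Total 52624.
Order ((M1M2)M3): (M1M2): 48×44 by 44×4 → 48×4, cost 48·44·4 = 8448; ((M1M2)M3): 48×4 by 4×23 → 48×23, cost 48·4·23 = 4416; cumulative 12864. Total 12864.
Minimum: 12864.

12864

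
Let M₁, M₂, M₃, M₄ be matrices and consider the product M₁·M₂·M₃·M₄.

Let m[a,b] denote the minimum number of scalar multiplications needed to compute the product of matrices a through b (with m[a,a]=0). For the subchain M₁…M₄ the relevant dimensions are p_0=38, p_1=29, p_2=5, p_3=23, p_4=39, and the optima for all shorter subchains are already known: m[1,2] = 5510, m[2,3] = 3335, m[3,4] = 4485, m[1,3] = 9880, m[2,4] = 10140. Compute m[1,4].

m[1,4] = min over k∈[1,3] of m[1,k]+m[k+1,4]+p_{0}·p_k·p_{4}.
k=1: 0 + 10140 + 38·29·39 = 53118; k=2: 5510 + 4485 + 38·5·39 = 17405; k=3: 9880 + 0 + 38·23·39 = 43966.
Minimum: 17405 at k=2.

17405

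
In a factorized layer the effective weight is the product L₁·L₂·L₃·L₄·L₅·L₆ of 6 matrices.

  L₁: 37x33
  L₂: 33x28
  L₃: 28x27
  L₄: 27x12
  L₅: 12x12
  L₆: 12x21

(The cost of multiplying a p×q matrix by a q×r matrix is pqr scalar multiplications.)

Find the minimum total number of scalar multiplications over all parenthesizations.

Adjacent pairs: L₁L₂ = 37·33·28 = 34188; L₂L₃ = 33·28·27 = 24948; L₃L₄ = 28·27·12 = 9072; L₄L₅ = 27·12·12 = 3888; L₅L₆ = 12·12·21 = 3024.
Length 3: L₁..L₃: k=1: 0+24948+37·33·27=57915; k=2: 34188+0+37·28·27=62160 → min 57915 | L₂..L₄: k=2: 0+9072+33·28·12=20160; k=3: 24948+0+33·27·12=35640 → min 20160 | L₃..L₅: k=3: 0+3888+28·27·12=12960; k=4: 9072+0+28·12·12=13104 → min 12960 | L₄..L₆: k=4: 0+3024+27·12·21=9828; k=5: 3888+0+27·12·21=10692 → min 9828.
Length 4: L₁..L₄: k=1: 0+20160+37·33·12=34812; k=2: 34188+9072+37·28·12=55692; k=3: 57915+0+37·27·12=69903 → min 34812 | L₂..L₅: k=2: 0+12960+33·28·12=24048; k=3: 24948+3888+33·27·12=39528; k=4: 20160+0+33·12·12=24912 → min 24048 | L₃..L₆: k=3: 0+9828+28·27·21=25704; k=4: 9072+3024+28·12·21=19152; k=5: 12960+0+28·12·21=20016 → min 19152.
Length 5: L₁..L₅: k=1: 0+24048+37·33·12=38700; k=2: 34188+12960+37·28·12=59580; k=3: 57915+3888+37·27·12=73791; k=4: 34812+0+37·12·12=40140 → min 38700 | L₂..L₆: k=2: 0+19152+33·28·21=38556; k=3: 24948+9828+33·27·21=53487; k=4: 20160+3024+33·12·21=31500; k=5: 24048+0+33·12·21=32364 → min 31500.
Length 6: L₁..L₆: k=1: 0+31500+37·33·21=57141; k=2: 34188+19152+37·28·21=75096; k=3: 57915+9828+37·27·21=88722; k=4: 34812+3024+37·12·21=47160; k=5: 38700+0+37·12·21=48024 → min 47160.
Optimal order: ((L₁·(L₂·(L₃·L₄)))·(L₅·L₆)) with cost 47160.

47160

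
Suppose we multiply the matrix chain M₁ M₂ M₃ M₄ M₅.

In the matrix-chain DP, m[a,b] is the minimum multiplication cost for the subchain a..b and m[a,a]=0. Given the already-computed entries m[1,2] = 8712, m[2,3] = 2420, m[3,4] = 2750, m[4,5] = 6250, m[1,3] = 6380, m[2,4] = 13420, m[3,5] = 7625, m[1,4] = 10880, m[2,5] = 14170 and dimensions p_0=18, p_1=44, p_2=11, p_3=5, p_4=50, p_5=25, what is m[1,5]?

m[1,5] = min over k∈[1,4] of m[1,k]+m[k+1,5]+p_{0}·p_k·p_{5}.
k=1: 0 + 14170 + 18·44·25 = 33970; k=2: 8712 + 7625 + 18·11·25 = 21287; k=3: 6380 + 6250 + 18·5·25 = 14880; k=4: 10880 + 0 + 18·50·25 = 33380.
Minimum: 14880 at k=3.

14880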